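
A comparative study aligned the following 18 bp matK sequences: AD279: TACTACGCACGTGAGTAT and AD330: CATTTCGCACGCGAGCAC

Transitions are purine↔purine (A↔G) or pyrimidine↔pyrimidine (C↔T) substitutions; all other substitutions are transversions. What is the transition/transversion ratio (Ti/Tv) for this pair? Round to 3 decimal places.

Mismatches occur at site 1 (T/C, transition), site 3 (C/T, transition), site 5 (A/T, transversion), site 12 (T/C, transition), site 16 (T/C, transition), site 18 (T/C, transition).
Of the 6 differences, 5 transitions and 1 transversion, so Ti/Tv = 5/1 = 5.000.

5.000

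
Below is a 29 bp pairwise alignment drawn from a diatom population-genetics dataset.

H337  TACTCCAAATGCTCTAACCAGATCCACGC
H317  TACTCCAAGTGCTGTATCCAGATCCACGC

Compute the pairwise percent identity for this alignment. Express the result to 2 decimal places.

89.66%

Differing sites — 9:A/G; 14:C/G; 17:A/T.
26 of the 29 sites match, so the percent identity is 26/29 × 100 = 89.66%.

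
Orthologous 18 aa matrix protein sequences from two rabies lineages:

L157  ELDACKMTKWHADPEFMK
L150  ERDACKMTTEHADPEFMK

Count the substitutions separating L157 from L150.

Mismatches occur at site 2 (L→R), site 9 (K→T), site 10 (W→E).
That gives 3 mismatches out of 18 aligned sites, so the Hamming distance is 3.

3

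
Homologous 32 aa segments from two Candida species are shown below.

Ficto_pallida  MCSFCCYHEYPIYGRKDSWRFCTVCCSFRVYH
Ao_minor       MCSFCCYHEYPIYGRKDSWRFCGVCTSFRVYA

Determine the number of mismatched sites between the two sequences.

3

The sequences differ at positions 23 (T/G), 26 (C/T), 32 (H/A).
That gives 3 mismatches out of 32 aligned sites, so the Hamming distance is 3.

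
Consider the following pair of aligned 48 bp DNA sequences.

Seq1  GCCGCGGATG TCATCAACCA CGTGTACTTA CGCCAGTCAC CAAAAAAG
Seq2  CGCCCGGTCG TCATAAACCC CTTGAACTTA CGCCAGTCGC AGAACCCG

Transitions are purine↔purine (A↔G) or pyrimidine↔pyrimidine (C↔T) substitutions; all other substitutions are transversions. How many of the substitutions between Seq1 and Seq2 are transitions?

Mismatches occur at site 1 (G/C, transversion), site 2 (C/G, transversion), site 4 (G/C, transversion), site 8 (A/T, transversion), site 9 (T/C, transition), site 15 (C/A, transversion), site 20 (A/C, transversion), site 22 (G/T, transversion), site 25 (T/A, transversion), site 39 (A/G, transition), site 41 (C/A, transversion), site 42 (A/G, transition), site 45 (A/C, transversion), site 46 (A/C, transversion), site 47 (A/C, transversion).
Of the 15 differences, 3 transitions and 12 transversions, so the answer is 3.

3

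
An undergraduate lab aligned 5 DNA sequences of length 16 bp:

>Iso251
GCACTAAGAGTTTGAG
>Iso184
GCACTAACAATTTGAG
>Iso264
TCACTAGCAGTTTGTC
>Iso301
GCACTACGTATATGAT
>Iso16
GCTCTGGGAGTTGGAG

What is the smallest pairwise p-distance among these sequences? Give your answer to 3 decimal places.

0.125

Pairwise Hamming distances:
  Iso251 vs Iso184: 2
  Iso251 vs Iso264: 5
  Iso251 vs Iso301: 5
  Iso251 vs Iso16: 4
  Iso184 vs Iso264: 5
  Iso184 vs Iso301: 5
  Iso184 vs Iso16: 6
  Iso264 vs Iso301: 8
  Iso264 vs Iso16: 7
  Iso301 vs Iso16: 8
The smallest is 2 mismatches, between Iso251 and Iso184; p = 2/16 = 0.125.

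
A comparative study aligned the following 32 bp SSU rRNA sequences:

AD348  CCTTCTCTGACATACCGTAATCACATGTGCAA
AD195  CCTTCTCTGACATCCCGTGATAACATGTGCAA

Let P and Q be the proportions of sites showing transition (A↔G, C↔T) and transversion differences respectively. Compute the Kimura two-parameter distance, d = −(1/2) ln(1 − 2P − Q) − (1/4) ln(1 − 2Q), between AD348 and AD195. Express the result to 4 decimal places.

Mismatches occur at site 14 (A↔C, transversion), site 19 (A↔G, transition), site 22 (C↔A, transversion).
Of the 3 differences, 1 transition and 2 transversions over 32 sites: P = 1/32 = 0.031250, Q = 2/32 = 0.062500.
d = −0.5·ln(0.875000) − 0.25·ln(0.875000) = −0.5·(-0.133531) − 0.25·(-0.133531) = 0.1001.

0.1001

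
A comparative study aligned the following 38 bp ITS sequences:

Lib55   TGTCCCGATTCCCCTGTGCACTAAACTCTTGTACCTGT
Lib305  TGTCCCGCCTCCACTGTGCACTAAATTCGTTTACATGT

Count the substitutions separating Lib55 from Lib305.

Differing sites — 8:A/C; 9:T/C; 13:C/A; 26:C/T; 29:T/G; 31:G/T; 35:C/A.
That gives 7 mismatches out of 38 aligned sites, so the Hamming distance is 7.

7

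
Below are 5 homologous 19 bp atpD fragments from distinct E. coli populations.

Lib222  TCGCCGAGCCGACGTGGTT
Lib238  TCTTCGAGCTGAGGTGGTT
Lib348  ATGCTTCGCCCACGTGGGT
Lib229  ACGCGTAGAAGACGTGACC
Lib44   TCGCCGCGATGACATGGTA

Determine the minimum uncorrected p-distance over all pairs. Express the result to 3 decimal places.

Pairwise Hamming distances:
  Lib222 vs Lib238: 4
  Lib222 vs Lib348: 7
  Lib222 vs Lib229: 8
  Lib222 vs Lib44: 5
  Lib238 vs Lib348: 11
  Lib238 vs Lib229: 11
  Lib238 vs Lib44: 7
  Lib348 vs Lib229: 9
  Lib348 vs Lib44: 10
  Lib229 vs Lib44: 9
The smallest is 4 mismatches, between Lib222 and Lib238; p = 4/19 = 0.211.

0.211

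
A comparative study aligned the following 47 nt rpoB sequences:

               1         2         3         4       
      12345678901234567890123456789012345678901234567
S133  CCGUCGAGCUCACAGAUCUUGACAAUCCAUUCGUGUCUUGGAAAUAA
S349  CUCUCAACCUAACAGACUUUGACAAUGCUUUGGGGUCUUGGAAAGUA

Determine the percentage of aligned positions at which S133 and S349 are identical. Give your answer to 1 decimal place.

The sequences differ at positions 2 (C/U), 3 (G/C), 6 (G/A), 8 (G/C), 11 (C/A), 17 (U/C), 18 (C/U), 27 (C/G), 29 (A/U), 32 (C/G), 34 (U/G), 45 (U/G), 46 (A/U).
34 of the 47 sites match, so the percent identity is 34/47 × 100 = 72.3%.

72.3%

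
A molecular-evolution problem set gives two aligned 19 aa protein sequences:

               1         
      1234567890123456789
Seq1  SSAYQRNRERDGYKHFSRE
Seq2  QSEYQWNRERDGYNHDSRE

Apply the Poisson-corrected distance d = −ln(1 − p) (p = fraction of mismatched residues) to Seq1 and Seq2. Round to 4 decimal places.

0.3054

Mismatches occur at site 1 (S/Q), site 3 (A/E), site 6 (R/W), site 14 (K/N), site 16 (F/D).
p = 5/19 = 0.263158.
d = −ln(1 − 0.263158) = −ln(0.736842) = 0.3054.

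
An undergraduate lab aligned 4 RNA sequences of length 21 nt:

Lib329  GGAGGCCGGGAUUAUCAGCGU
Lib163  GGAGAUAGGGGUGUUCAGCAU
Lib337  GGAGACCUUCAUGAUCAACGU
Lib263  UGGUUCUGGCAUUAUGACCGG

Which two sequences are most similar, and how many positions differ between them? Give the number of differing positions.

6

Pairwise Hamming distances:
  Lib329 vs Lib163: 7
  Lib329 vs Lib337: 6
  Lib329 vs Lib263: 9
  Lib163 vs Lib337: 9
  Lib163 vs Lib263: 14
  Lib337 vs Lib263: 11
The smallest is 6, between Lib329 and Lib337.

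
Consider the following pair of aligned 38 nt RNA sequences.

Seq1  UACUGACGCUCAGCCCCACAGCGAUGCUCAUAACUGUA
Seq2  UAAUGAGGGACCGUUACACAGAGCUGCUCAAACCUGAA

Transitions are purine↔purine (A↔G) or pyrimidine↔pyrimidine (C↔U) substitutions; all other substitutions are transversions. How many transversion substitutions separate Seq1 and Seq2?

11

Mismatches occur at site 3 (C→A, transversion), site 7 (C→G, transversion), site 9 (C→G, transversion), site 10 (U→A, transversion), site 12 (A→C, transversion), site 14 (C→U, transition), site 15 (C→U, transition), site 16 (C→A, transversion), site 22 (C→A, transversion), site 24 (A→C, transversion), site 31 (U→A, transversion), site 33 (A→C, transversion), site 37 (U→A, transversion).
Of the 13 differences, 2 transitions and 11 transversions, so the answer is 11.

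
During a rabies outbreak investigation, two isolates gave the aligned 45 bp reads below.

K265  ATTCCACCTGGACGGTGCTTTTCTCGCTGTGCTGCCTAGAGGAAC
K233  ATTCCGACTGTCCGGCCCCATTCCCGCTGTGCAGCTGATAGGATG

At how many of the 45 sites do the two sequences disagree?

Differing sites — 6:A/G; 7:C/A; 11:G/T; 12:A/C; 16:T/C; 17:G/C; 19:T/C; 20:T/A; 24:T/C; 33:T/A; 36:C/T; 37:T/G; 39:G/T; 44:A/T; 45:C/G.
That gives 15 mismatches out of 45 aligned sites, so the Hamming distance is 15.

15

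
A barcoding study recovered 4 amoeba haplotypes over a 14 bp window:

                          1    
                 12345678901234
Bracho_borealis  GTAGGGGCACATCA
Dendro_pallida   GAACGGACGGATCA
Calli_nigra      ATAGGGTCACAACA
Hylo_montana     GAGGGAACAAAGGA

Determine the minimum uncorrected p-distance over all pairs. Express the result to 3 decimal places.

Pairwise Hamming distances:
  Bracho_borealis vs Dendro_pallida: 5
  Bracho_borealis vs Calli_nigra: 3
  Bracho_borealis vs Hylo_montana: 7
  Dendro_pallida vs Calli_nigra: 7
  Dendro_pallida vs Hylo_montana: 7
  Calli_nigra vs Hylo_montana: 8
The smallest is 3 mismatches, between Bracho_borealis and Calli_nigra; p = 3/14 = 0.214.

0.214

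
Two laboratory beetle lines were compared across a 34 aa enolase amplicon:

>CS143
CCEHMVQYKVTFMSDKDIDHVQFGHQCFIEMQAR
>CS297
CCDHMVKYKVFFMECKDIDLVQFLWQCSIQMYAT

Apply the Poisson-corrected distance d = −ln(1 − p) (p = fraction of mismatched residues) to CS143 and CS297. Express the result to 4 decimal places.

0.4353

The sequences differ at positions 3 (E/D), 7 (Q/K), 11 (T/F), 14 (S/E), 15 (D/C), 20 (H/L), 24 (G/L), 25 (H/W), 28 (F/S), 30 (E/Q), 32 (Q/Y), 34 (R/T).
p = 12/34 = 0.352941.
d = −ln(1 − 0.352941) = −ln(0.647059) = 0.4353.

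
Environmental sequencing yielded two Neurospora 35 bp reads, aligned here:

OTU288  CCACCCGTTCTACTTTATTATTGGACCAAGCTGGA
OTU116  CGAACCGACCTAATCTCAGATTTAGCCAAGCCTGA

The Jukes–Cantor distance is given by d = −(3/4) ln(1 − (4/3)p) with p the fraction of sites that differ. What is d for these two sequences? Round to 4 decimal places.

0.5716

The sequences differ at positions 2 (C/G), 4 (C/A), 8 (T/A), 9 (T/C), 13 (C/A), 15 (T/C), 17 (A/C), 18 (T/A), 19 (T/G), 23 (G/T), 24 (G/A), 25 (A/G), 32 (T/C), 33 (G/T).
p = 14/35 = 0.400000.
d = −0.75 · ln(1 − (4/3)·0.400000) = −0.75 · ln(0.466667) = −0.75 · (-0.762139) = 0.5716.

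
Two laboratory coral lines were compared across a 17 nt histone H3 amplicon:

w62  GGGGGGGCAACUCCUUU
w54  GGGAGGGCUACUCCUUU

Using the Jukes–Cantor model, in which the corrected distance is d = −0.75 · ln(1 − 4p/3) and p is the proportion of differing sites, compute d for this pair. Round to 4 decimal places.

Mismatches occur at site 4 (G→A), site 9 (A→U).
p = 2/17 = 0.117647.
d = −0.75 · ln(1 − (4/3)·0.117647) = −0.75 · ln(0.843137) = −0.75 · (-0.170626) = 0.1280.

0.1280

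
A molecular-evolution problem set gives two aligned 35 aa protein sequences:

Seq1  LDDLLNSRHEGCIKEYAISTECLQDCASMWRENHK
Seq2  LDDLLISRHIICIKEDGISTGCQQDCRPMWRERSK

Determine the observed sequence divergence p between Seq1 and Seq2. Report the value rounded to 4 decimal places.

The sequences differ at positions 6 (N/I), 10 (E/I), 11 (G/I), 16 (Y/D), 17 (A/G), 21 (E/G), 23 (L/Q), 27 (A/R), 28 (S/P), 33 (N/R), 34 (H/S).
There are 11 differences over 35 sites, so p = 11/35 = 0.3143.

0.3143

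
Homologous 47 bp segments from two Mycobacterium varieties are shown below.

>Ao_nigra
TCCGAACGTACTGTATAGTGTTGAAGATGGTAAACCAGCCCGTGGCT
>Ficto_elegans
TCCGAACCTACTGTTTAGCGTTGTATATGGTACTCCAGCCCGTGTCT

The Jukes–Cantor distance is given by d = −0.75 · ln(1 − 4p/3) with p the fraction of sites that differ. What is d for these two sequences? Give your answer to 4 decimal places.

Mismatches occur at site 8 (G→C), site 15 (A→T), site 19 (T→C), site 24 (A→T), site 26 (G→T), site 33 (A→C), site 34 (A→T), site 45 (G→T).
p = 8/47 = 0.170213.
d = −0.75 · ln(1 − (4/3)·0.170213) = −0.75 · ln(0.773049) = −0.75 · (-0.257413) = 0.1931.

0.1931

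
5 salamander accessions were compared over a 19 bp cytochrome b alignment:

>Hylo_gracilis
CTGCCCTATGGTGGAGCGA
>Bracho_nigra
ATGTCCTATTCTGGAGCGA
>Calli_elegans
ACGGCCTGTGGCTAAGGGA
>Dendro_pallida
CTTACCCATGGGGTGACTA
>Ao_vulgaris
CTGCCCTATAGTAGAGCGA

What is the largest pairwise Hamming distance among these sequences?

Pairwise Hamming distances:
  Hylo_gracilis vs Bracho_nigra: 4
  Hylo_gracilis vs Calli_elegans: 8
  Hylo_gracilis vs Dendro_pallida: 8
  Hylo_gracilis vs Ao_vulgaris: 2
  Bracho_nigra vs Calli_elegans: 9
  Bracho_nigra vs Dendro_pallida: 11
  Bracho_nigra vs Ao_vulgaris: 5
  Calli_elegans vs Dendro_pallida: 13
  Calli_elegans vs Ao_vulgaris: 9
  Dendro_pallida vs Ao_vulgaris: 10
The largest is 13, between Calli_elegans and Dendro_pallida.

13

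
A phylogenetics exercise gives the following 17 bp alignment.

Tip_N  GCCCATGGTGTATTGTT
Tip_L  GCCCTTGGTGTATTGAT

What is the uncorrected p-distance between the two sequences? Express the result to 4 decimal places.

0.1176

The sequences differ at positions 5 (A/T), 16 (T/A).
There are 2 differences over 17 sites, so p = 2/17 = 0.1176.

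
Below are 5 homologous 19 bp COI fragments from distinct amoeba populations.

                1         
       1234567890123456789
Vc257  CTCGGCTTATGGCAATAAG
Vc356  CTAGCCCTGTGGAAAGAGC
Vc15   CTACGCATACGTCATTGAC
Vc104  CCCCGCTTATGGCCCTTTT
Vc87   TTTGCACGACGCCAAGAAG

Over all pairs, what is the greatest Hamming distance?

16

Pairwise Hamming distances:
  Vc257 vs Vc356: 8
  Vc257 vs Vc15: 8
  Vc257 vs Vc104: 7
  Vc257 vs Vc87: 9
  Vc356 vs Vc15: 11
  Vc356 vs Vc104: 13
  Vc356 vs Vc87: 10
  Vc15 vs Vc104: 10
  Vc15 vs Vc87: 12
  Vc104 vs Vc87: 16
The largest is 16, between Vc104 and Vc87.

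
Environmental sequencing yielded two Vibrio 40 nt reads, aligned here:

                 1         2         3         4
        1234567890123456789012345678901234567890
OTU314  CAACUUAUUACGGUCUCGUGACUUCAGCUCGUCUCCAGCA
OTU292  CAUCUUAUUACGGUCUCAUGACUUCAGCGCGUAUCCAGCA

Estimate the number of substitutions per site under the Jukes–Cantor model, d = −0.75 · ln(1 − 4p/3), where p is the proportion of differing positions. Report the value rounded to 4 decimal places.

Mismatches occur at site 3 (A/U), site 18 (G/A), site 29 (U/G), site 33 (C/A).
p = 4/40 = 0.100000.
d = −0.75 · ln(1 − (4/3)·0.100000) = −0.75 · ln(0.866667) = −0.75 · (-0.143100) = 0.1073.

0.1073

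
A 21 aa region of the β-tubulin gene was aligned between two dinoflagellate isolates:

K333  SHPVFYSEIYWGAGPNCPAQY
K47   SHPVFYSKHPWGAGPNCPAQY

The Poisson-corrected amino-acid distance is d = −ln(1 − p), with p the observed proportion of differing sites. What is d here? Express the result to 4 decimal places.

0.1542

Mismatches occur at site 8 (E/K), site 9 (I/H), site 10 (Y/P).
p = 3/21 = 0.142857.
d = −ln(1 − 0.142857) = −ln(0.857143) = 0.1542.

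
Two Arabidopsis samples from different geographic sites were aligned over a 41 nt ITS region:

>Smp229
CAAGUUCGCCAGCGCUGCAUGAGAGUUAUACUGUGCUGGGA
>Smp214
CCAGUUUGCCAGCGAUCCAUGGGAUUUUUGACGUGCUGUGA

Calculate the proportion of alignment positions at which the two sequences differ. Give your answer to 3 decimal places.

Mismatches occur at site 2 (A/C), site 7 (C/U), site 15 (C/A), site 17 (G/C), site 22 (A/G), site 25 (G/U), site 28 (A/U), site 30 (A/G), site 31 (C/A), site 32 (U/C), site 39 (G/U).
There are 11 differences over 41 sites, so p = 11/41 = 0.268.

0.268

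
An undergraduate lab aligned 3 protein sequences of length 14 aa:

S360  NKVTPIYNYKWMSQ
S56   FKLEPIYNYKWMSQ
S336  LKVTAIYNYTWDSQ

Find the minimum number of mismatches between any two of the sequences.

Pairwise Hamming distances:
  S360 vs S56: 3
  S360 vs S336: 4
  S56 vs S336: 6
The smallest is 3, between S360 and S56.

3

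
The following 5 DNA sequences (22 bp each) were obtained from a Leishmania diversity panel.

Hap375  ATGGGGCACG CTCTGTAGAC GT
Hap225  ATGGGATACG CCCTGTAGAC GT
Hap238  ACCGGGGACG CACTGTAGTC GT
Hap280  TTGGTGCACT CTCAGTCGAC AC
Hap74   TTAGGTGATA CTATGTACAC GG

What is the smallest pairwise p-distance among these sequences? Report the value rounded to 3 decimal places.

0.136

Pairwise Hamming distances:
  Hap375 vs Hap225: 3
  Hap375 vs Hap238: 5
  Hap375 vs Hap280: 7
  Hap375 vs Hap74: 9
  Hap225 vs Hap238: 6
  Hap225 vs Hap280: 10
  Hap225 vs Hap74: 10
  Hap238 vs Hap280: 12
  Hap238 vs Hap74: 11
  Hap280 vs Hap74: 12
The smallest is 3 mismatches, between Hap375 and Hap225; p = 3/22 = 0.136.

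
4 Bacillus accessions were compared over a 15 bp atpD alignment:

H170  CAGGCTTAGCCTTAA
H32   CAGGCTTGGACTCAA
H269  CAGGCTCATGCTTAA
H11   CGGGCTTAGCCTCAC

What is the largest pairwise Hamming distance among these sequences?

Pairwise Hamming distances:
  H170 vs H32: 3
  H170 vs H269: 3
  H170 vs H11: 3
  H32 vs H269: 5
  H32 vs H11: 4
  H269 vs H11: 6
The largest is 6, between H269 and H11.

6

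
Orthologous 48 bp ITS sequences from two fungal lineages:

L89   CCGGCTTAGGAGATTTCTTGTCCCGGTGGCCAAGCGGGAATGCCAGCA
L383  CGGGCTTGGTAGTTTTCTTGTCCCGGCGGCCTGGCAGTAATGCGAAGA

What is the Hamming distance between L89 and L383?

Differing sites — 2:C/G; 8:A/G; 10:G/T; 13:A/T; 27:T/C; 32:A/T; 33:A/G; 36:G/A; 38:G/T; 44:C/G; 46:G/A; 47:C/G.
That gives 12 mismatches out of 48 aligned sites, so the Hamming distance is 12.

12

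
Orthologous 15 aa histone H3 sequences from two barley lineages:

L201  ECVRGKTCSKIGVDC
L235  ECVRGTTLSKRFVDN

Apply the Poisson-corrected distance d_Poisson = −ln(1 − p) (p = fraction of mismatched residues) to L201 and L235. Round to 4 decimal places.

The sequences differ at positions 6 (K/T), 8 (C/L), 11 (I/R), 12 (G/F), 15 (C/N).
p = 5/15 = 0.333333.
d = −ln(1 − 0.333333) = −ln(0.666667) = 0.4055.

0.4055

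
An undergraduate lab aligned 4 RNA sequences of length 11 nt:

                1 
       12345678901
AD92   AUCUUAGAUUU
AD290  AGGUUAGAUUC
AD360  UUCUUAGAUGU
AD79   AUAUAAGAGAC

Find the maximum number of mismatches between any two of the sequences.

Pairwise Hamming distances:
  AD92 vs AD290: 3
  AD92 vs AD360: 2
  AD92 vs AD79: 5
  AD290 vs AD360: 5
  AD290 vs AD79: 5
  AD360 vs AD79: 6
The largest is 6, between AD360 and AD79.

6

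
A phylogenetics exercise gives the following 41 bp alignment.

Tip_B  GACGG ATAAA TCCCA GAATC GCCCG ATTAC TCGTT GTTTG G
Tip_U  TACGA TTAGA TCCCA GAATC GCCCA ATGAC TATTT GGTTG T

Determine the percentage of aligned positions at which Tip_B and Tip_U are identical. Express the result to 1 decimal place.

75.6%

The sequences differ at positions 1 (G/T), 5 (G/A), 6 (A/T), 9 (A/G), 25 (G/A), 28 (T/G), 32 (C/A), 33 (G/T), 37 (T/G), 41 (G/T).
31 of the 41 sites match, so the percent identity is 31/41 × 100 = 75.6%.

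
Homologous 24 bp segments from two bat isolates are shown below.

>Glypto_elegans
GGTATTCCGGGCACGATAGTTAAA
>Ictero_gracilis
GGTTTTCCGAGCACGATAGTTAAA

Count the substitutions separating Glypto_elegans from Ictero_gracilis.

The sequences differ at positions 4 (A/T), 10 (G/A).
That gives 2 mismatches out of 24 aligned sites, so the Hamming distance is 2.

2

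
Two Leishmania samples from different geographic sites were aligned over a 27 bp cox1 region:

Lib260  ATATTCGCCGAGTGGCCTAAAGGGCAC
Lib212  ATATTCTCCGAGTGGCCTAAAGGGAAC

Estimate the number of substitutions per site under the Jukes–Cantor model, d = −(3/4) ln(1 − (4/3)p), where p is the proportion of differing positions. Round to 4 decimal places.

0.0780

Differing sites — 7:G/T; 25:C/A.
p = 2/27 = 0.074074.
d = −0.75 · ln(1 − (4/3)·0.074074) = −0.75 · ln(0.901235) = −0.75 · (-0.103989) = 0.0780.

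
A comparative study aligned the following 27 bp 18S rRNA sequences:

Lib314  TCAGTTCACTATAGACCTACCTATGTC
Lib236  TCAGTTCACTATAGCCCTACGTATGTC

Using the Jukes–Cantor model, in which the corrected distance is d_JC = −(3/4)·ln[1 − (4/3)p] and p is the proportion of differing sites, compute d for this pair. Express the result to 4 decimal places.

Mismatches occur at site 15 (A/C), site 21 (C/G).
p = 2/27 = 0.074074.
d = −0.75 · ln(1 − (4/3)·0.074074) = −0.75 · ln(0.901235) = −0.75 · (-0.103989) = 0.0780.

0.0780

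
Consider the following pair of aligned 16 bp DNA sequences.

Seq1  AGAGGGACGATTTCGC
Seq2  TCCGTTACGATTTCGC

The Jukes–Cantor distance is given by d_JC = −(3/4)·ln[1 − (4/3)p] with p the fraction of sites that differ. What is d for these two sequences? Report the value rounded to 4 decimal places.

0.4042

Differing sites — 1:A/T; 2:G/C; 3:A/C; 5:G/T; 6:G/T.
p = 5/16 = 0.312500.
d = −0.75 · ln(1 − (4/3)·0.312500) = −0.75 · ln(0.583333) = −0.75 · (-0.538997) = 0.4042.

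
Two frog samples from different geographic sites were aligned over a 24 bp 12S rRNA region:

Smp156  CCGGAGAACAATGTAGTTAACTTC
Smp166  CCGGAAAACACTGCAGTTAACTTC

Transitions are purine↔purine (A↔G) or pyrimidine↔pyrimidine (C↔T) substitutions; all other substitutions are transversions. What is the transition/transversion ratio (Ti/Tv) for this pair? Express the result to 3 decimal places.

Differing sites — 6:G/A (Ti); 11:A/C (Tv); 14:T/C (Ti).
Of the 3 differences, 2 transitions and 1 transversion, so Ti/Tv = 2/1 = 2.000.

2.000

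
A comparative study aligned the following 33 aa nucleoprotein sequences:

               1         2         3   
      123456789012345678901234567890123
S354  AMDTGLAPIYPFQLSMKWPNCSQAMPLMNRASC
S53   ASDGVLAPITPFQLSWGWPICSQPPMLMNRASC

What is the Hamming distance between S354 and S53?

Differing sites — 2:M/S; 4:T/G; 5:G/V; 10:Y/T; 16:M/W; 17:K/G; 20:N/I; 24:A/P; 25:M/P; 26:P/M.
That gives 10 mismatches out of 33 aligned sites, so the Hamming distance is 10.

10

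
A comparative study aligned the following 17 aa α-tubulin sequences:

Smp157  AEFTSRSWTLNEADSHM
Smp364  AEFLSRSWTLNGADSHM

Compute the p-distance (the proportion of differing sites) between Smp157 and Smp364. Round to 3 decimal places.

0.118

Differing sites — 4:T/L; 12:E/G.
There are 2 differences over 17 sites, so p = 2/17 = 0.118.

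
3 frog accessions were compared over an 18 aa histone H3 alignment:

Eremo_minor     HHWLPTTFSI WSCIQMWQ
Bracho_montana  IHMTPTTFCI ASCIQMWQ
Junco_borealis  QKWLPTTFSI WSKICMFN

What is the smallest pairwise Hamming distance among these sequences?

Pairwise Hamming distances:
  Eremo_minor vs Bracho_montana: 5
  Eremo_minor vs Junco_borealis: 6
  Bracho_montana vs Junco_borealis: 10
The smallest is 5, between Eremo_minor and Bracho_montana.

5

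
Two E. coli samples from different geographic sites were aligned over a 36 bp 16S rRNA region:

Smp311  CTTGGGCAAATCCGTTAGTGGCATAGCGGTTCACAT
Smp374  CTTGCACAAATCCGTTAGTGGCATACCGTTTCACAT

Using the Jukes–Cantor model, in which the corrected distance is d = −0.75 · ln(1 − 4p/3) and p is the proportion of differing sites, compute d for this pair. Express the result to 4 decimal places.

0.1203

Differing sites — 5:G/C; 6:G/A; 26:G/C; 29:G/T.
p = 4/36 = 0.111111.
d = −0.75 · ln(1 − (4/3)·0.111111) = −0.75 · ln(0.851852) = −0.75 · (-0.160342) = 0.1203.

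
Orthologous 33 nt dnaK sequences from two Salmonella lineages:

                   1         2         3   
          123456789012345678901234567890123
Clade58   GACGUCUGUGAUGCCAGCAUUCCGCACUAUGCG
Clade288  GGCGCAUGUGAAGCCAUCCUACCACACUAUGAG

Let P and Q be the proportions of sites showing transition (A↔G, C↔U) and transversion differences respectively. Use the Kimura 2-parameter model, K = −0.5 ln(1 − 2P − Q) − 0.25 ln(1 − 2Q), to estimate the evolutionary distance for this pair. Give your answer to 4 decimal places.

0.3390

Differing sites — 2:A/G (Ti); 5:U/C (Ti); 6:C/A (Tv); 12:U/A (Tv); 17:G/U (Tv); 19:A/C (Tv); 21:U/A (Tv); 24:G/A (Ti); 32:C/A (Tv).
Of the 9 differences, 3 transitions and 6 transversions over 33 sites: P = 3/33 = 0.090909, Q = 6/33 = 0.181818.
d = −0.5·ln(0.636364) − 0.25·ln(0.636364) = −0.5·(-0.451985) − 0.25·(-0.451985) = 0.3390.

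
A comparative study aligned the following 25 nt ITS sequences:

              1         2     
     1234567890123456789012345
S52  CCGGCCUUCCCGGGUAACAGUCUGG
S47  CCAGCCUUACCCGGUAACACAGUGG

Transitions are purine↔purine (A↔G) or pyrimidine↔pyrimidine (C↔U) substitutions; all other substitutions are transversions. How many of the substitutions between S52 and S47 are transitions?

Mismatches occur at site 3 (G↔A, transition), site 9 (C↔A, transversion), site 12 (G↔C, transversion), site 20 (G↔C, transversion), site 21 (U↔A, transversion), site 22 (C↔G, transversion).
Of the 6 differences, 1 transition and 5 transversions, so the answer is 1.

1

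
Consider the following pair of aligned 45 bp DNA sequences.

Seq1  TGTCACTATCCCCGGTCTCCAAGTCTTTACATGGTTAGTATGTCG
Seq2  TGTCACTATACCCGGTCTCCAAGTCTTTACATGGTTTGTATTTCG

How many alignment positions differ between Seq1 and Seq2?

Mismatches occur at site 10 (C/A), site 37 (A/T), site 42 (G/T).
That gives 3 mismatches out of 45 aligned sites, so the Hamming distance is 3.

3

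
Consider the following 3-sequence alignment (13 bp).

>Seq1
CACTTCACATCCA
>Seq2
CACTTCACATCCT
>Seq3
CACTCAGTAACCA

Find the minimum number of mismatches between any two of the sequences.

Pairwise Hamming distances:
  Seq1 vs Seq2: 1
  Seq1 vs Seq3: 5
  Seq2 vs Seq3: 6
The smallest is 1, between Seq1 and Seq2.

1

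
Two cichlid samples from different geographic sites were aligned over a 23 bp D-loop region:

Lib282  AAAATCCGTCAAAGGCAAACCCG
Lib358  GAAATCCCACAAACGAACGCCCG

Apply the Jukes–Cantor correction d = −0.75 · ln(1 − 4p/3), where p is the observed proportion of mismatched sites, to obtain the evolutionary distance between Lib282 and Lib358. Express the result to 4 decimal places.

0.3904

Differing sites — 1:A/G; 8:G/C; 9:T/A; 14:G/C; 16:C/A; 18:A/C; 19:A/G.
p = 7/23 = 0.304348.
d = −0.75 · ln(1 − (4/3)·0.304348) = −0.75 · ln(0.594203) = −0.75 · (-0.520534) = 0.3904.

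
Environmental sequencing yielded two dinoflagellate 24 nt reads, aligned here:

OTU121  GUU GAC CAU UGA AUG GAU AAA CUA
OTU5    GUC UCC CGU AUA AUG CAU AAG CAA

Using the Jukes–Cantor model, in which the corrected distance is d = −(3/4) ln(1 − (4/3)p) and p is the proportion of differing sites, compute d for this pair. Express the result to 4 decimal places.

0.5199

Differing sites — 3:U/C; 4:G/U; 5:A/C; 8:A/G; 10:U/A; 11:G/U; 16:G/C; 21:A/G; 23:U/A.
p = 9/24 = 0.375000.
d = −0.75 · ln(1 − (4/3)·0.375000) = −0.75 · ln(0.500000) = −0.75 · (-0.693147) = 0.5199.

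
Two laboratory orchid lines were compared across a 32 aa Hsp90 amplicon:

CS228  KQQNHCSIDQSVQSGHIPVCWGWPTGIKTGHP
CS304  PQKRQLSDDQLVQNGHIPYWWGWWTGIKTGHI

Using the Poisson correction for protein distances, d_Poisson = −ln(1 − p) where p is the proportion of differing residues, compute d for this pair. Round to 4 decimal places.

Mismatches occur at site 1 (K→P), site 3 (Q→K), site 4 (N→R), site 5 (H→Q), site 6 (C→L), site 8 (I→D), site 11 (S→L), site 14 (S→N), site 19 (V→Y), site 20 (C→W), site 24 (P→W), site 32 (P→I).
p = 12/32 = 0.375000.
d = −ln(1 − 0.375000) = −ln(0.625000) = 0.4700.

0.4700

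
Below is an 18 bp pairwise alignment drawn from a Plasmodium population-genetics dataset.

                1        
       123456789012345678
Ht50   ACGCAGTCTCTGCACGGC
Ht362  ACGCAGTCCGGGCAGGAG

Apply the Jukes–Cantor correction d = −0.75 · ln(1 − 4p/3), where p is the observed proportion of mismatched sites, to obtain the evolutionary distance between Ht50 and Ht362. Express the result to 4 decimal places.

0.4408

The sequences differ at positions 9 (T/C), 10 (C/G), 11 (T/G), 15 (C/G), 17 (G/A), 18 (C/G).
p = 6/18 = 0.333333.
d = −0.75 · ln(1 − (4/3)·0.333333) = −0.75 · ln(0.555556) = −0.75 · (-0.587786) = 0.4408.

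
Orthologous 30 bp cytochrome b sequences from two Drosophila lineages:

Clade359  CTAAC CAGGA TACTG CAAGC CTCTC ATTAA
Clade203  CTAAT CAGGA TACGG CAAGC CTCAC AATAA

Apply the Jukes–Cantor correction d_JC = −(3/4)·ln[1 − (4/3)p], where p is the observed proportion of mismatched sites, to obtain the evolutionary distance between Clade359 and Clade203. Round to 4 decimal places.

Differing sites — 5:C/T; 14:T/G; 24:T/A; 27:T/A.
p = 4/30 = 0.133333.
d = −0.75 · ln(1 − (4/3)·0.133333) = −0.75 · ln(0.822223) = −0.75 · (-0.195744) = 0.1468.

0.1468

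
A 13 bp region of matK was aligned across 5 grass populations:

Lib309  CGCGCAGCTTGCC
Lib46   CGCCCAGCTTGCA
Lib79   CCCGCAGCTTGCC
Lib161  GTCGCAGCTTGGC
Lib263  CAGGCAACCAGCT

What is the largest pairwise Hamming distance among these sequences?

8

Pairwise Hamming distances:
  Lib309 vs Lib46: 2
  Lib309 vs Lib79: 1
  Lib309 vs Lib161: 3
  Lib309 vs Lib263: 6
  Lib46 vs Lib79: 3
  Lib46 vs Lib161: 5
  Lib46 vs Lib263: 7
  Lib79 vs Lib161: 3
  Lib79 vs Lib263: 6
  Lib161 vs Lib263: 8
The largest is 8, between Lib161 and Lib263.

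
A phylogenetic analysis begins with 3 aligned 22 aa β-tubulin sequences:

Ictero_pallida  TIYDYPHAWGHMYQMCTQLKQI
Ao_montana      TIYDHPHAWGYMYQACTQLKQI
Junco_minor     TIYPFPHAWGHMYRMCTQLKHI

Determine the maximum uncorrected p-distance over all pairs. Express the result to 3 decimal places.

Pairwise Hamming distances:
  Ictero_pallida vs Ao_montana: 3
  Ictero_pallida vs Junco_minor: 4
  Ao_montana vs Junco_minor: 6
The largest is 6 mismatches, between Ao_montana and Junco_minor; p = 6/22 = 0.273.

0.273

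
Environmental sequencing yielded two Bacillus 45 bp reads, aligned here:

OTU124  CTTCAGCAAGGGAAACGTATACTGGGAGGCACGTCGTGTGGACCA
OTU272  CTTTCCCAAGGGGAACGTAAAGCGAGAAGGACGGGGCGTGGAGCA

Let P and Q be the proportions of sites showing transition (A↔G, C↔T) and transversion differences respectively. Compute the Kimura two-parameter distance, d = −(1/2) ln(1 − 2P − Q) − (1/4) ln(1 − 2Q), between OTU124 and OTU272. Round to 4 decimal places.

The sequences differ at positions 4 (C/T, transition), 5 (A/C, transversion), 6 (G/C, transversion), 13 (A/G, transition), 20 (T/A, transversion), 22 (C/G, transversion), 23 (T/C, transition), 25 (G/A, transition), 28 (G/A, transition), 30 (C/G, transversion), 34 (T/G, transversion), 35 (C/G, transversion), 37 (T/C, transition), 43 (C/G, transversion).
Of the 14 differences, 6 transitions and 8 transversions over 45 sites: P = 6/45 = 0.133333, Q = 8/45 = 0.177778.
d = −0.5·ln(0.555556) − 0.25·ln(0.644444) = −0.5·(-0.587786) − 0.25·(-0.439367) = 0.4037.

0.4037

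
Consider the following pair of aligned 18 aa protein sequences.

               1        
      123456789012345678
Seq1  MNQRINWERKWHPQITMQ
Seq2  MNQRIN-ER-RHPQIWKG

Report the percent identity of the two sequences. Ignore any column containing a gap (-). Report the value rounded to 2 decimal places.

75.00%

Excluding the 2 gap columns leaves 16 comparable sites.
Differing sites — 11:W/R; 16:T/W; 17:M/K; 18:Q/G.
12 of the 16 comparable sites match, so the percent identity is 12/16 × 100 = 75.00%.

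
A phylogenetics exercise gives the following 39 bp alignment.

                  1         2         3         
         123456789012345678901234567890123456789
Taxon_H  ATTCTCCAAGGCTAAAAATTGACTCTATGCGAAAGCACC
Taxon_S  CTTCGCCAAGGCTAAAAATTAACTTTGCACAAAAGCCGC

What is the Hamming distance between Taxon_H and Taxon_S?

Differing sites — 1:A/C; 5:T/G; 21:G/A; 25:C/T; 27:A/G; 28:T/C; 29:G/A; 31:G/A; 37:A/C; 38:C/G.
That gives 10 mismatches out of 39 aligned sites, so the Hamming distance is 10.

10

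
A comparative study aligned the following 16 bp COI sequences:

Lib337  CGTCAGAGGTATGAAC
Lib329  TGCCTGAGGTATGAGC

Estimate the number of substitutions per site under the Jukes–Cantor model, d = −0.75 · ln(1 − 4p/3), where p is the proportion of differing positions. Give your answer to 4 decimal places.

Differing sites — 1:C/T; 3:T/C; 5:A/T; 15:A/G.
p = 4/16 = 0.250000.
d = −0.75 · ln(1 − (4/3)·0.250000) = −0.75 · ln(0.666667) = −0.75 · (-0.405465) = 0.3041.

0.3041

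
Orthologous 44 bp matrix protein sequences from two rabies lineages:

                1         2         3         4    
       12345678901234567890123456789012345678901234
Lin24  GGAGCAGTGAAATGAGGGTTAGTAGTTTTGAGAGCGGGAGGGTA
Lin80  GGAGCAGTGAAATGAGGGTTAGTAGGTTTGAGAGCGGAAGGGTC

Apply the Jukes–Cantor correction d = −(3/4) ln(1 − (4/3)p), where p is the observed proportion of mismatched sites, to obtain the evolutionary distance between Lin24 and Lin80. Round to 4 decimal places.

Mismatches occur at site 26 (T→G), site 38 (G→A), site 44 (A→C).
p = 3/44 = 0.068182.
d = −0.75 · ln(1 − (4/3)·0.068182) = −0.75 · ln(0.909091) = −0.75 · (-0.095310) = 0.0715.

0.0715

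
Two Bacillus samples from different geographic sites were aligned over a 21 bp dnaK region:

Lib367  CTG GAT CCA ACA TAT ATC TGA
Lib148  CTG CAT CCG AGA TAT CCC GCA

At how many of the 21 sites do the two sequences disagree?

7

Differing sites — 4:G/C; 9:A/G; 11:C/G; 16:A/C; 17:T/C; 19:T/G; 20:G/C.
That gives 7 mismatches out of 21 aligned sites, so the Hamming distance is 7.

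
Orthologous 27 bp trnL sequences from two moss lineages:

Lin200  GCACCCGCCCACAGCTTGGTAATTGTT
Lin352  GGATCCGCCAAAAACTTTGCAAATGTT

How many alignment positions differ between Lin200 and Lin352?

8

Differing sites — 2:C/G; 4:C/T; 10:C/A; 12:C/A; 14:G/A; 18:G/T; 20:T/C; 23:T/A.
That gives 8 mismatches out of 27 aligned sites, so the Hamming distance is 8.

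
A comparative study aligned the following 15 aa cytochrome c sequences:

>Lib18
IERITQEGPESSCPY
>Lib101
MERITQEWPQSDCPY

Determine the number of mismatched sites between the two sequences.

Mismatches occur at site 1 (I↔M), site 8 (G↔W), site 10 (E↔Q), site 12 (S↔D).
That gives 4 mismatches out of 15 aligned sites, so the Hamming distance is 4.

4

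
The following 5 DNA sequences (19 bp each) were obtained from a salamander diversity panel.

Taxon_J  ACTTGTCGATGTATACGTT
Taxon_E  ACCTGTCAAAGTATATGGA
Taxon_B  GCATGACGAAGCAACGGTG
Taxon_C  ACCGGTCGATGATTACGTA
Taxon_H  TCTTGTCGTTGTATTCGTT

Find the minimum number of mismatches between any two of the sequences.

Pairwise Hamming distances:
  Taxon_J vs Taxon_E: 6
  Taxon_J vs Taxon_B: 9
  Taxon_J vs Taxon_C: 5
  Taxon_J vs Taxon_H: 3
  Taxon_E vs Taxon_B: 10
  Taxon_E vs Taxon_C: 7
  Taxon_E vs Taxon_H: 9
  Taxon_B vs Taxon_C: 11
  Taxon_B vs Taxon_H: 10
  Taxon_C vs Taxon_H: 8
The smallest is 3, between Taxon_J and Taxon_H.

3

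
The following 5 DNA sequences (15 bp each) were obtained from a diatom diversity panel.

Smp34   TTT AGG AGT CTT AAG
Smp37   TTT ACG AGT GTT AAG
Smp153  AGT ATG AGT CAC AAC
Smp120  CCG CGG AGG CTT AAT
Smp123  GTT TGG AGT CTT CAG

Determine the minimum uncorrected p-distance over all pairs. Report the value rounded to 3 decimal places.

0.133

Pairwise Hamming distances:
  Smp34 vs Smp37: 2
  Smp34 vs Smp153: 6
  Smp34 vs Smp120: 6
  Smp34 vs Smp123: 3
  Smp37 vs Smp153: 7
  Smp37 vs Smp120: 8
  Smp37 vs Smp123: 5
  Smp153 vs Smp120: 9
  Smp153 vs Smp123: 8
  Smp120 vs Smp123: 7
The smallest is 2 mismatches, between Smp34 and Smp37; p = 2/15 = 0.133.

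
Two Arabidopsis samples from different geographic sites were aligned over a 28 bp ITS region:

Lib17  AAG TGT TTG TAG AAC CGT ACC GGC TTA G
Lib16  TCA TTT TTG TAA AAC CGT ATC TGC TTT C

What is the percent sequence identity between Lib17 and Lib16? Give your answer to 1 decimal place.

67.9%

Differing sites — 1:A/T; 2:A/C; 3:G/A; 5:G/T; 12:G/A; 20:C/T; 22:G/T; 27:A/T; 28:G/C.
19 of the 28 sites match, so the percent identity is 19/28 × 100 = 67.9%.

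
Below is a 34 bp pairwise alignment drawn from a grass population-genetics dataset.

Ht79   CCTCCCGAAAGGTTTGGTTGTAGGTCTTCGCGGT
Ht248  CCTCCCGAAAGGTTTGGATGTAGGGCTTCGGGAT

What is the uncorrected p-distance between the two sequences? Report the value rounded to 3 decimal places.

0.118

Mismatches occur at site 18 (T/A), site 25 (T/G), site 31 (C/G), site 33 (G/A).
There are 4 differences over 34 sites, so p = 4/34 = 0.118.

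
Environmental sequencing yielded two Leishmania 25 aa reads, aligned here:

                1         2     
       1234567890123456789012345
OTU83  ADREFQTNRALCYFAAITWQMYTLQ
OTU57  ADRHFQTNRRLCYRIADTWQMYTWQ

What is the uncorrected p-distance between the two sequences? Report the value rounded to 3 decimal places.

Differing sites — 4:E/H; 10:A/R; 14:F/R; 15:A/I; 17:I/D; 24:L/W.
There are 6 differences over 25 sites, so p = 6/25 = 0.240.

0.240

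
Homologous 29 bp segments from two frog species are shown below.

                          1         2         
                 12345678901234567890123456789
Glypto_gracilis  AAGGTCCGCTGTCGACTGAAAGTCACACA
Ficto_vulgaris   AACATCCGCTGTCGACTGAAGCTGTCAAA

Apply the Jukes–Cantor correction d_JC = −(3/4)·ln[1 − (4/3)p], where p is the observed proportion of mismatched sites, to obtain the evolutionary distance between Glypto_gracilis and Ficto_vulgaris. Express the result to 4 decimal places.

Differing sites — 3:G/C; 4:G/A; 21:A/G; 22:G/C; 24:C/G; 25:A/T; 28:C/A.
p = 7/29 = 0.241379.
d = −0.75 · ln(1 − (4/3)·0.241379) = −0.75 · ln(0.678161) = −0.75 · (-0.388371) = 0.2913.

0.2913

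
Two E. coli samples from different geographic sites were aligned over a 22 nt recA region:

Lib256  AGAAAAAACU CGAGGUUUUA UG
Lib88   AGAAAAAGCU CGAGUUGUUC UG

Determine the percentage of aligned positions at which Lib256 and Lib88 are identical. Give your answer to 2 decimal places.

Mismatches occur at site 8 (A↔G), site 15 (G↔U), site 17 (U↔G), site 20 (A↔C).
18 of the 22 sites match, so the percent identity is 18/22 × 100 = 81.82%.

81.82%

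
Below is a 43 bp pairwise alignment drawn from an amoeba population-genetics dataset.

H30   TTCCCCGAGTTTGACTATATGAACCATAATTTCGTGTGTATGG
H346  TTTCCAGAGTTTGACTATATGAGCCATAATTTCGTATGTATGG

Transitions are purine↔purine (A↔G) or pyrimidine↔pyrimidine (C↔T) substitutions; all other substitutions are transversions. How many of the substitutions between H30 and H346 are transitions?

Mismatches occur at site 3 (C↔T, transition), site 6 (C↔A, transversion), site 23 (A↔G, transition), site 36 (G↔A, transition).
Of the 4 differences, 3 transitions and 1 transversion, so the answer is 3.

3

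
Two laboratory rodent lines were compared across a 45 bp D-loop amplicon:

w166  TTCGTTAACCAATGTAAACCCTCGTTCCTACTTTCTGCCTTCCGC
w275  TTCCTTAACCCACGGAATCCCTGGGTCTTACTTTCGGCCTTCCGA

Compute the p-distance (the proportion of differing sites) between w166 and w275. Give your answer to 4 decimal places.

0.2222

Differing sites — 4:G/C; 11:A/C; 13:T/C; 15:T/G; 18:A/T; 23:C/G; 25:T/G; 28:C/T; 36:T/G; 45:C/A.
There are 10 differences over 45 sites, so p = 10/45 = 0.2222.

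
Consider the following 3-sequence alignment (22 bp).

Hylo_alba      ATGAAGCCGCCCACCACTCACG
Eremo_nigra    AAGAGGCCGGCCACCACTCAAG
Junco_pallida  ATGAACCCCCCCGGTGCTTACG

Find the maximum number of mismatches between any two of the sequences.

Pairwise Hamming distances:
  Hylo_alba vs Eremo_nigra: 4
  Hylo_alba vs Junco_pallida: 7
  Eremo_nigra vs Junco_pallida: 11
The largest is 11, between Eremo_nigra and Junco_pallida.

11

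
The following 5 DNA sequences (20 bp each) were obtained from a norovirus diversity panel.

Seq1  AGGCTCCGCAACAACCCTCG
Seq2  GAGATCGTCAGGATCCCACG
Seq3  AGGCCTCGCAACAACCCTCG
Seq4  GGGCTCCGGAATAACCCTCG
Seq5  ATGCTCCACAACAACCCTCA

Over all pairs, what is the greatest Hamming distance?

Pairwise Hamming distances:
  Seq1 vs Seq2: 9
  Seq1 vs Seq3: 2
  Seq1 vs Seq4: 3
  Seq1 vs Seq5: 3
  Seq2 vs Seq3: 11
  Seq2 vs Seq4: 9
  Seq2 vs Seq5: 10
  Seq3 vs Seq4: 5
  Seq3 vs Seq5: 5
  Seq4 vs Seq5: 6
The largest is 11, between Seq2 and Seq3.

11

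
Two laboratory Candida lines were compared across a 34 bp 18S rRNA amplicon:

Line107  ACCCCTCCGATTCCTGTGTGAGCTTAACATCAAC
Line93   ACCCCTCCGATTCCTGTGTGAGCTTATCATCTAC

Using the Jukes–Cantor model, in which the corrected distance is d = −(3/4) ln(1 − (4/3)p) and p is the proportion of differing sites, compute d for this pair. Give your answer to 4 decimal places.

0.0613

The sequences differ at positions 27 (A/T), 32 (A/T).
p = 2/34 = 0.058824.
d = −0.75 · ln(1 − (4/3)·0.058824) = −0.75 · ln(0.921568) = −0.75 · (-0.081679) = 0.0613.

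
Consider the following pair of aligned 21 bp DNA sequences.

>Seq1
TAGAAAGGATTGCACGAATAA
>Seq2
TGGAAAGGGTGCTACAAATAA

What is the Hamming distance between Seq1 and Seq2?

Differing sites — 2:A/G; 9:A/G; 11:T/G; 12:G/C; 13:C/T; 16:G/A.
That gives 6 mismatches out of 21 aligned sites, so the Hamming distance is 6.

6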